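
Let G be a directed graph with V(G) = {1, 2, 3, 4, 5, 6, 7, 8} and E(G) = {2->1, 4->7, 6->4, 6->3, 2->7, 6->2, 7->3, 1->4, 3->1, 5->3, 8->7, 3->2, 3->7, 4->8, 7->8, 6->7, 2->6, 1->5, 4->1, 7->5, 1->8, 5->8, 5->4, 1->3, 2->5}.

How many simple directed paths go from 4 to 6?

4→1→3→2→6
4→1→5→3→2→6
4→1→5→8→7→3→2→6
4→1→8→7→3→2→6
4→1→8→7→5→3→2→6
4→7→3→2→6
4→7→5→3→2→6
4→8→7→3→2→6
4→8→7→5→3→2→6

9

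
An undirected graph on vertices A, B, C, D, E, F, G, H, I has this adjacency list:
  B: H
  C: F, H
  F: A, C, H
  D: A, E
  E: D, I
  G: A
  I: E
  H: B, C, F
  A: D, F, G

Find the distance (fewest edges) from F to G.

Distance 0: F.
Distance 1: A, C, H.
Distance 2: B, D, G — contains G.

2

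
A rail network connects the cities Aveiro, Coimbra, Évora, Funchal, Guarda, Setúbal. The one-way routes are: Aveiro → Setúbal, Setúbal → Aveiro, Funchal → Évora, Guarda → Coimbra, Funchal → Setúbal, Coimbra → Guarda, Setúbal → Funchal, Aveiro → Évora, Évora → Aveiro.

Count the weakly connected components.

2

From Aveiro: component {Aveiro, Évora, Funchal, Setúbal}.
From Coimbra: component {Coimbra, Guarda}.
That's 2 components.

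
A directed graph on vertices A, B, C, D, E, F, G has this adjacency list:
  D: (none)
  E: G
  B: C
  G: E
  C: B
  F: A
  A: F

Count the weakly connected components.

From A: component {A, F}.
From B: component {B, C}.
From D: component {D}.
From E: component {E, G}.
That's 4 components.

4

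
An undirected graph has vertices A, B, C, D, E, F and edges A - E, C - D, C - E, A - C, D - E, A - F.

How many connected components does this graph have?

From A: component {A, C, D, E, F}.
From B: component {B}.
That's 2 components.

2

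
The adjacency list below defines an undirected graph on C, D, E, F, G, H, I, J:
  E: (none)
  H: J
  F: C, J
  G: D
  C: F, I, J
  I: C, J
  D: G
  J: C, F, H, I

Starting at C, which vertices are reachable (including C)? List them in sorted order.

Start at C.
Its neighbours: F, I, J.
Then their neighbours: H.
Nothing further is reachable.

C, F, H, I, J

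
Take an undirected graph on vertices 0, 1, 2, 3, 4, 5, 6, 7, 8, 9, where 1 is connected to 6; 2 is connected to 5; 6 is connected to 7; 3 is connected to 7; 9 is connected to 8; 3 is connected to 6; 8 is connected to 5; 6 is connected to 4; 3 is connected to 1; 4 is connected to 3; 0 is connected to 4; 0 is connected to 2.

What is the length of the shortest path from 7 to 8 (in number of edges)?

Distance 0: 7.
Distance 1: 3, 6.
Distance 2: 1, 4.
Distance 3: 0.
Distance 4: 2.
Distance 5: 5.
Distance 6: 8 — contains 8.

6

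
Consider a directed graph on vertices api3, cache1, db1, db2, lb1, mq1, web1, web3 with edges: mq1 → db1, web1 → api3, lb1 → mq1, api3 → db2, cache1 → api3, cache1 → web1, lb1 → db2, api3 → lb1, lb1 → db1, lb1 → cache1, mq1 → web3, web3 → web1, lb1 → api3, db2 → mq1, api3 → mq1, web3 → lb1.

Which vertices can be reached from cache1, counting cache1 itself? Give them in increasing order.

Start at cache1.
Its neighbours: api3, web1.
Then their neighbours: db2, lb1, mq1.
Then next layer: db1, web3.
Every vertex is now reached.

api3, cache1, db1, db2, lb1, mq1, web1, web3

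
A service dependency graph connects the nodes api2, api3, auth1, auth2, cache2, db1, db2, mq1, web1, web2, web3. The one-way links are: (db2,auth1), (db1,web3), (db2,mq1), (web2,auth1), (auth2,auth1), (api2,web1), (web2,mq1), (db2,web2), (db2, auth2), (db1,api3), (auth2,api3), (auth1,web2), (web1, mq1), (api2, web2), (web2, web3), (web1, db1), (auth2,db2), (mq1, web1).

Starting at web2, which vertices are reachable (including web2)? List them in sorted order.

Start at web2.
Its neighbours: auth1, mq1, web3.
Then their neighbours: web1.
Then next layer: db1.
Then next layer: api3.
Nothing further is reachable.

api3, auth1, db1, mq1, web1, web2, web3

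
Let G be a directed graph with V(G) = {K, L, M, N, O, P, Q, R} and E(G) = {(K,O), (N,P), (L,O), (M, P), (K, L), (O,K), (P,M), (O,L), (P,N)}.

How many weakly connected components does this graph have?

From K: component {K, L, O}.
From M: component {M, N, P}.
From Q: component {Q}.
From R: component {R}.
That's 4 components.

4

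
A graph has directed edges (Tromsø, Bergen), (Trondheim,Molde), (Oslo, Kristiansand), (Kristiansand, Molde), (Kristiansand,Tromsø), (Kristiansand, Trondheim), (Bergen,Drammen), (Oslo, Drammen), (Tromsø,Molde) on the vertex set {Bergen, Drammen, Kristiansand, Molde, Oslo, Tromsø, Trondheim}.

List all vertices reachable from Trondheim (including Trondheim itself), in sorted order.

Start at Trondheim.
Its neighbours: Molde.
Nothing further is reachable.

Molde, Trondheim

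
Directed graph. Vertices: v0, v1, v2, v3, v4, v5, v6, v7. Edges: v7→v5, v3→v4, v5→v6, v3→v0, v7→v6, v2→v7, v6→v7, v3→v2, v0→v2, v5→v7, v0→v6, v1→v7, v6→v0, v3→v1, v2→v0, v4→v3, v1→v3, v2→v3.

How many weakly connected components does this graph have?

1

From v0: component {v0, v1, v2, v3, v4, v5, v6, v7}.
That's 1 component.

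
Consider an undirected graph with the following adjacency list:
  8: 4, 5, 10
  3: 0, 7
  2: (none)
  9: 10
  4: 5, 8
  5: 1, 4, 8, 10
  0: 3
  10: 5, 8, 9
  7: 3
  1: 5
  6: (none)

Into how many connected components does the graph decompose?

From 0: component {0, 3, 7}.
From 1: component {1, 4, 5, 8, 9, 10}.
From 2: component {2}.
From 6: component {6}.
That's 4 components.

4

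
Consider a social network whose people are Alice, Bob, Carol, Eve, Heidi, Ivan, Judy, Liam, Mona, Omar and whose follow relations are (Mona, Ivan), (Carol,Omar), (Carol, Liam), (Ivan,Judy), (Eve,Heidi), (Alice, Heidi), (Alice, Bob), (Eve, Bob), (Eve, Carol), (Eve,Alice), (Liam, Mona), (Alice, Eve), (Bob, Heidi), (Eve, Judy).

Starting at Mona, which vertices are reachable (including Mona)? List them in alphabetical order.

Ivan, Judy, Mona

Start at Mona.
Its neighbours: Ivan.
Then their neighbours: Judy.
Nothing further is reachable.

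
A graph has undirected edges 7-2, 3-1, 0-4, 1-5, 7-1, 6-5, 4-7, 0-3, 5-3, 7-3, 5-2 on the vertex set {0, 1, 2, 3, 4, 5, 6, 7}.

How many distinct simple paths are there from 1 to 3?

7

1–3
1–5–2–7–3
1–5–2–7–4–0–3
1–5–3
1–7–2–5–3
1–7–3
1–7–4–0–3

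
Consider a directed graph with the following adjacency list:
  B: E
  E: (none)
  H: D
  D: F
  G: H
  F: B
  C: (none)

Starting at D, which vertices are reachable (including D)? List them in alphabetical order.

B, D, E, F

Start at D.
Its neighbours: F.
Then their neighbours: B.
Then next layer: E.
Nothing further is reachable.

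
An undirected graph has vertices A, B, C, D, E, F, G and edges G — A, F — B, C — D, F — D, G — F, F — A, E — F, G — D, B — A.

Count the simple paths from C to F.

C–D–F
C–D–G–A–B–F
C–D–G–A–F
C–D–G–F

4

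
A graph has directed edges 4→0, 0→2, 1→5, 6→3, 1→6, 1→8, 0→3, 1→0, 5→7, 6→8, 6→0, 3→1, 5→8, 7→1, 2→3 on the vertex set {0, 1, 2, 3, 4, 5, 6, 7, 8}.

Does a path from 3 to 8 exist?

Explore from 3.
Distance 1: reach 1.
Distance 2: reach 0, 5, 6, 8.
Found 8.

Yes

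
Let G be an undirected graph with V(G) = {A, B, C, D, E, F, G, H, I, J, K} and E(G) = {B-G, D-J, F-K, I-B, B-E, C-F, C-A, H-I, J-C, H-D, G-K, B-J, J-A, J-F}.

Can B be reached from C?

Yes

Explore from C.
Distance 1: reach A, F, J.
Distance 2: reach B, D, K.
Found B.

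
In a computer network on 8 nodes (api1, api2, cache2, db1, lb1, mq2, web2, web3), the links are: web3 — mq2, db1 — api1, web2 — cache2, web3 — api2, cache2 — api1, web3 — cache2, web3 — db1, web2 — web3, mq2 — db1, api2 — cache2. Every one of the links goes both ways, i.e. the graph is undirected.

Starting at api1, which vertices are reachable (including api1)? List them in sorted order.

Start at api1.
Its neighbours: cache2, db1.
Then their neighbours: api2, mq2, web2, web3.
Nothing further is reachable.

api1, api2, cache2, db1, mq2, web2, web3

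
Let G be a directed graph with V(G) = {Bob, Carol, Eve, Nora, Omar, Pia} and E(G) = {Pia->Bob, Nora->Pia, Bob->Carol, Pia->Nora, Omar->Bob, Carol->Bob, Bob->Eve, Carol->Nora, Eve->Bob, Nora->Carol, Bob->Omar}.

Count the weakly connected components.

From Bob: component {Bob, Carol, Eve, Nora, Omar, Pia}.
That's 1 component.

1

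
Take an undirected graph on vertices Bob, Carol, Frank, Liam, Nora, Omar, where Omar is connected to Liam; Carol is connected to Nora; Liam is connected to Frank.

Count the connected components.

From Bob: component {Bob}.
From Carol: component {Carol, Nora}.
From Frank: component {Frank, Liam, Omar}.
That's 3 components.

3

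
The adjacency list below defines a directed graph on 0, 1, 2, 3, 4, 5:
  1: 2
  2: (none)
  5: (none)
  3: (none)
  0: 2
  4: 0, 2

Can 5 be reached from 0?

Explore from 0.
Distance 1: reach 2.
The search from 0 is exhausted; no directed path reaches 5.

No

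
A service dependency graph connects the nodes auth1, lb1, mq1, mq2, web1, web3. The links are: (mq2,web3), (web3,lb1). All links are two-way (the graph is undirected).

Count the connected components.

4

From auth1: component {auth1}.
From lb1: component {lb1, mq2, web3}.
From mq1: component {mq1}.
From web1: component {web1}.
That's 4 components.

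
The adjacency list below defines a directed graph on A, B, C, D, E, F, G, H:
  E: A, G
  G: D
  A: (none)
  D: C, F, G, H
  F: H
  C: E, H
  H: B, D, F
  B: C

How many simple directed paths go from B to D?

2

B→C→E→G→D
B→C→H→D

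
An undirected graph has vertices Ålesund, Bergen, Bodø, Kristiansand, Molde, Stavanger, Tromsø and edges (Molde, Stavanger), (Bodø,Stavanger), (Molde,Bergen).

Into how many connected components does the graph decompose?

4

From Ålesund: component {Ålesund}.
From Bergen: component {Bergen, Bodø, Molde, Stavanger}.
From Kristiansand: component {Kristiansand}.
From Tromsø: component {Tromsø}.
That's 4 components.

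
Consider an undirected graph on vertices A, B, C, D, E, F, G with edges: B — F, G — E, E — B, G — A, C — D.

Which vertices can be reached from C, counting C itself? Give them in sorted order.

Start at C.
Its neighbours: D.
Nothing further is reachable.

C, D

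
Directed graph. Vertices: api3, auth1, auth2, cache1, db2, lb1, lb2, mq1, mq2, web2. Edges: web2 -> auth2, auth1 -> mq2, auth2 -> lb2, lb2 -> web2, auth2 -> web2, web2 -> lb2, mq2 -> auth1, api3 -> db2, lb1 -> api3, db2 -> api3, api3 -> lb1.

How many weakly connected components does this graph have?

From api3: component {api3, db2, lb1}.
From auth1: component {auth1, mq2}.
From auth2: component {auth2, lb2, web2}.
From cache1: component {cache1}.
From mq1: component {mq1}.
That's 5 components.

5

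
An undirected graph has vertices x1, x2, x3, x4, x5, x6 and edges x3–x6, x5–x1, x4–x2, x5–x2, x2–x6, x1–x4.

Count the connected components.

1

From x1: component {x1, x2, x3, x4, x5, x6}.
That's 1 component.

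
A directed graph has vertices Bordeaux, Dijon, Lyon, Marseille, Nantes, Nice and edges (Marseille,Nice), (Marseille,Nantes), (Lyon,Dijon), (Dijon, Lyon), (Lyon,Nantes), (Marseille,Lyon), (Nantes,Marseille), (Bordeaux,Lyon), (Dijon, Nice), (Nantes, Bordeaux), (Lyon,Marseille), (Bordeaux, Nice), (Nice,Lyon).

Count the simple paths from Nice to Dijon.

Nice→Lyon→Dijon

1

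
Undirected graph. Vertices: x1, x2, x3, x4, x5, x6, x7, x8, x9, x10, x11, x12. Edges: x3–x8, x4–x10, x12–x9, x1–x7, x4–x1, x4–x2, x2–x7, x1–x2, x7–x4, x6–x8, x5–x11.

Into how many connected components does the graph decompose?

4

From x1: component {x1, x2, x4, x7, x10}.
From x3: component {x3, x6, x8}.
From x5: component {x5, x11}.
From x9: component {x9, x12}.
That's 4 components.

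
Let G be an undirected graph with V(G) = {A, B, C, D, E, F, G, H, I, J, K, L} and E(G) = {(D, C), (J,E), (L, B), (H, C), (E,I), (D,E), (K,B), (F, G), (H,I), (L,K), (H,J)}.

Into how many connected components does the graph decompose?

4

From A: component {A}.
From B: component {B, K, L}.
From C: component {C, D, E, H, I, J}.
From F: component {F, G}.
That's 4 components.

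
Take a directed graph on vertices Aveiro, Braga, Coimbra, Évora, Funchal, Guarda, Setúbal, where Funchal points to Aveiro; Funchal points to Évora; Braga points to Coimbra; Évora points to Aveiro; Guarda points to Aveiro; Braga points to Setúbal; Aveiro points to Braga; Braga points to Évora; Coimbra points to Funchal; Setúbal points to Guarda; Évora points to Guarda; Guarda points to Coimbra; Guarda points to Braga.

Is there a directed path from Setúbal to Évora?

Explore from Setúbal.
Distance 1: reach Guarda.
Distance 2: reach Aveiro, Braga, Coimbra.
Distance 3: reach Évora, Funchal.
Found Évora.

Yes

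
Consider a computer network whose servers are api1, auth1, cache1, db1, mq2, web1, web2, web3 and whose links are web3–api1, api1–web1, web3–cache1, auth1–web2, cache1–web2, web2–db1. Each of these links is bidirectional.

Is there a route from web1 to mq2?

No

Explore from web1.
Distance 1: reach api1.
Distance 2: reach web3.
Distance 3: reach cache1.
Distance 4: reach web2.
Distance 5: reach auth1, db1.
The search is exhausted without reaching mq2; it lies in a different component.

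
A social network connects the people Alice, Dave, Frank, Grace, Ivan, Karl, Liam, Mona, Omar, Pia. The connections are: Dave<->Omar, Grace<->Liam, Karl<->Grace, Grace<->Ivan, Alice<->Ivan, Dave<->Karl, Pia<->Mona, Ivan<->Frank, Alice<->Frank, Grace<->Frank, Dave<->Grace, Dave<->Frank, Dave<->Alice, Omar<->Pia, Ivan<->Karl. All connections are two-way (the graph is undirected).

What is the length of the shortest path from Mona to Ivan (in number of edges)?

Distance 0: Mona.
Distance 1: Pia.
Distance 2: Omar.
Distance 3: Dave.
Distance 4: Alice, Frank, Grace, Karl.
Distance 5: Ivan, Liam — contains Ivan.

5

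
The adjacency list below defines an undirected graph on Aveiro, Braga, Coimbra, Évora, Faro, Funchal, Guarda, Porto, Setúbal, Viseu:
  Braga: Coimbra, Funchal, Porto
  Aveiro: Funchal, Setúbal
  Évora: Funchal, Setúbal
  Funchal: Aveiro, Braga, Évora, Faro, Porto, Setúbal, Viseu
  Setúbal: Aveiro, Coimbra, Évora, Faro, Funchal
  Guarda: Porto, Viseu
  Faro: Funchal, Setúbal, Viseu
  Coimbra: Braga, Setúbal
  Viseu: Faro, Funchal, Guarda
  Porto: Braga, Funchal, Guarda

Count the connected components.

From Aveiro: component {Aveiro, Braga, Coimbra, Évora, Faro, Funchal, Guarda, Porto, Setúbal, Viseu}.
That's 1 component.

1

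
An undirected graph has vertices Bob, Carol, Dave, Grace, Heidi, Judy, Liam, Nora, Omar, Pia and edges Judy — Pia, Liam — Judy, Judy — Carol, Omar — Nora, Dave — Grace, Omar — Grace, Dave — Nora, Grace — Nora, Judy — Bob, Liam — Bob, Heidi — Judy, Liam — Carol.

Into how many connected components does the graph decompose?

From Bob: component {Bob, Carol, Heidi, Judy, Liam, Pia}.
From Dave: component {Dave, Grace, Nora, Omar}.
That's 2 components.

2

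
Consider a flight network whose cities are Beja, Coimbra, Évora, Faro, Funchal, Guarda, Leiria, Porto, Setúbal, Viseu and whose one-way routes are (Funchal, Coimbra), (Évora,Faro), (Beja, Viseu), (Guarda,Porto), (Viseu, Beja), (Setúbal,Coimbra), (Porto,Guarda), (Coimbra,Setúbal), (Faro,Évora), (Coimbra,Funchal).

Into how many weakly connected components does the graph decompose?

From Beja: component {Beja, Viseu}.
From Coimbra: component {Coimbra, Funchal, Setúbal}.
From Évora: component {Évora, Faro}.
From Guarda: component {Guarda, Porto}.
From Leiria: component {Leiria}.
That's 5 components.

5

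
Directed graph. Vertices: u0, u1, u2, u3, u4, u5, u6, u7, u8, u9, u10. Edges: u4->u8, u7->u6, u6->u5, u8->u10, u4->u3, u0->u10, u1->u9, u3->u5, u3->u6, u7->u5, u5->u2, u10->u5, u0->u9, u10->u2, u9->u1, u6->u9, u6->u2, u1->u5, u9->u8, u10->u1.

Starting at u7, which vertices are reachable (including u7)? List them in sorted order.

u1, u2, u5, u6, u7, u8, u9, u10

Start at u7.
Its neighbours: u5, u6.
Then their neighbours: u2, u9.
Then next layer: u1, u8.
Then next layer: u10.
Nothing further is reachable.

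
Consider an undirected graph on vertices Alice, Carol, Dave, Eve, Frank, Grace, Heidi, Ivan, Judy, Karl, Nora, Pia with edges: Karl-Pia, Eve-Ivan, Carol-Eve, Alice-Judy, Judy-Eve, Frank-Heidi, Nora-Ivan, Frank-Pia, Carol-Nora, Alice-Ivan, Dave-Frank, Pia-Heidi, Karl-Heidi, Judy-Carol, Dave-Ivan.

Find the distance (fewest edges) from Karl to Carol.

Distance 0: Karl.
Distance 1: Heidi, Pia.
Distance 2: Frank.
Distance 3: Dave.
Distance 4: Ivan.
Distance 5: Alice, Eve, Nora.
Distance 6: Carol, Judy — contains Carol.

6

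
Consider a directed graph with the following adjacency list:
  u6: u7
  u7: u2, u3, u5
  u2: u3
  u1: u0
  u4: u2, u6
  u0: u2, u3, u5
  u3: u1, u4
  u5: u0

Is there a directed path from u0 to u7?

Explore from u0.
Distance 1: reach u2, u3, u5.
Distance 2: reach u1, u4.
Distance 3: reach u6.
Distance 4: reach u7.
Found u7.

Yes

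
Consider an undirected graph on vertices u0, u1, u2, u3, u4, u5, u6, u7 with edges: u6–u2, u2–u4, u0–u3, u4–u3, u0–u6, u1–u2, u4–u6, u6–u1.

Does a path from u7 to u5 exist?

No

u7 has no edges, so nothing is reachable from it.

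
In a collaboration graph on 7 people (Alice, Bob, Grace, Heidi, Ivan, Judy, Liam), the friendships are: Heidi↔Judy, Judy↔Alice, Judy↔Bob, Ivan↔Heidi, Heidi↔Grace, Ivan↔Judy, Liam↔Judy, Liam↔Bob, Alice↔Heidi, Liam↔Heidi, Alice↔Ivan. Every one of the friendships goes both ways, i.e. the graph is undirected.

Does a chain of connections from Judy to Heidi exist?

Explore from Judy.
Distance 1: reach Alice, Bob, Heidi, Ivan, Liam.
Found Heidi.

Yes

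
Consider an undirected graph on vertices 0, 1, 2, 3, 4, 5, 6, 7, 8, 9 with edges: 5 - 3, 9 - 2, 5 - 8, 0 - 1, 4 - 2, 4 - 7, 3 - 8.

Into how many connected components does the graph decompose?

From 0: component {0, 1}.
From 2: component {2, 4, 7, 9}.
From 3: component {3, 5, 8}.
From 6: component {6}.
That's 4 components.

4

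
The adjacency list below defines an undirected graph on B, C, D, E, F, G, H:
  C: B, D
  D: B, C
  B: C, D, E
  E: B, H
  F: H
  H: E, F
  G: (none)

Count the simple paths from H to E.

H–E

1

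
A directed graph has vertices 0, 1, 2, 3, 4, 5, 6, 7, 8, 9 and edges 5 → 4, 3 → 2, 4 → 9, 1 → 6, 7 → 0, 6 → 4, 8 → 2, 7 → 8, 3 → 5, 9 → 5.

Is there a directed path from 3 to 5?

Yes

Explore from 3.
Distance 1: reach 2, 5.
Found 5.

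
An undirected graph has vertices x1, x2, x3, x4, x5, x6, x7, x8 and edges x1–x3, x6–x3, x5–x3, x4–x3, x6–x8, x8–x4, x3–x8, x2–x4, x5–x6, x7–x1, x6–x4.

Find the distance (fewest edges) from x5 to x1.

2

Distance 0: x5.
Distance 1: x3, x6.
Distance 2: x1, x4, x8 — contains x1.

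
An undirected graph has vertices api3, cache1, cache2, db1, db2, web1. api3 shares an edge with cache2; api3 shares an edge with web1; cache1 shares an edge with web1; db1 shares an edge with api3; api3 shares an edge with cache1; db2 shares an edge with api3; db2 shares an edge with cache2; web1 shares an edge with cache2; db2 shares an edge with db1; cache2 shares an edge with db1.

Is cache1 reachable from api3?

Explore from api3.
Distance 1: reach cache1, cache2, db1, db2, web1.
Found cache1.

Yes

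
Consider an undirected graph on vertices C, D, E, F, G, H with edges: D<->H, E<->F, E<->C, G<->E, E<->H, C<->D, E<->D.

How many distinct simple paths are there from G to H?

3

G–E–C–D–H
G–E–D–H
G–E–H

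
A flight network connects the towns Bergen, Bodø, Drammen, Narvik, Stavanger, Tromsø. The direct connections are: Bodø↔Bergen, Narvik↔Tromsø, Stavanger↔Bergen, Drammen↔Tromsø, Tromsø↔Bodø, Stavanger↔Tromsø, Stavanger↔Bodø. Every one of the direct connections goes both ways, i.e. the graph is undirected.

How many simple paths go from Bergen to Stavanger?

3

Bergen–Bodø–Stavanger
Bergen–Bodø–Tromsø–Stavanger
Bergen–Stavanger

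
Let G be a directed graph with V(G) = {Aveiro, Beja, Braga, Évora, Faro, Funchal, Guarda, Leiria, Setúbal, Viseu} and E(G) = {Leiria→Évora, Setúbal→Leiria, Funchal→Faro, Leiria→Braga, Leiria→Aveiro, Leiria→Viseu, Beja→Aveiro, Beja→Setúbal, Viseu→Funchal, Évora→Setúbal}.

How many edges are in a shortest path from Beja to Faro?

5

Distance 0: Beja.
Distance 1: Aveiro, Setúbal.
Distance 2: Leiria.
Distance 3: Braga, Évora, Viseu.
Distance 4: Funchal.
Distance 5: Faro — contains Faro.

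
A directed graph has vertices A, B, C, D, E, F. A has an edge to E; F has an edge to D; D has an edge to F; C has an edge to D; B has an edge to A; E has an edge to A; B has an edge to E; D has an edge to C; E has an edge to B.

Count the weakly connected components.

2

From A: component {A, B, E}.
From C: component {C, D, F}.
That's 2 components.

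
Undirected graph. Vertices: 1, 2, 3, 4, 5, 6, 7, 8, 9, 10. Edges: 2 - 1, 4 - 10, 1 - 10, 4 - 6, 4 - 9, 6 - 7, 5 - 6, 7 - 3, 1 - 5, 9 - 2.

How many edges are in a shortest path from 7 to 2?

Distance 0: 7.
Distance 1: 3, 6.
Distance 2: 4, 5.
Distance 3: 1, 9, 10.
Distance 4: 2 — contains 2.

4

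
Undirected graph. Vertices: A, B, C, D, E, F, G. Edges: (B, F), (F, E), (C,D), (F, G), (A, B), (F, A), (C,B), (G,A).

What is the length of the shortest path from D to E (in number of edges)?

Distance 0: D.
Distance 1: C.
Distance 2: B.
Distance 3: A, F.
Distance 4: E, G — contains E.

4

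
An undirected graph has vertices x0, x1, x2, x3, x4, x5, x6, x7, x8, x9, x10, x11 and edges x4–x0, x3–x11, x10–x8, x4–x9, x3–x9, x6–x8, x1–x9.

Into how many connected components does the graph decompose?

From x0: component {x0, x1, x3, x4, x9, x11}.
From x2: component {x2}.
From x5: component {x5}.
From x6: component {x6, x8, x10}.
From x7: component {x7}.
That's 5 components.

5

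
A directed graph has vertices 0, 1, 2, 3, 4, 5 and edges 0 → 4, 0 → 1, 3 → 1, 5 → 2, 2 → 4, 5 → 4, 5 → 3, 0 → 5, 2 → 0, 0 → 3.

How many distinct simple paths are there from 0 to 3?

0→3
0→5→3

2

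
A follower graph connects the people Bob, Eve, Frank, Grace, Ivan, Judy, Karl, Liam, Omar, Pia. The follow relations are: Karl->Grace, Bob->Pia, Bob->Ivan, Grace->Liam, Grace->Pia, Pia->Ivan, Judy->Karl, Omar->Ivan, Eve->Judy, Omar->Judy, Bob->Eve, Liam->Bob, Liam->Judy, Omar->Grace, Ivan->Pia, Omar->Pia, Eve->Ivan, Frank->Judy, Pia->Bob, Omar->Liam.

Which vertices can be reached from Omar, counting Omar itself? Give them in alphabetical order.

Bob, Eve, Grace, Ivan, Judy, Karl, Liam, Omar, Pia

Start at Omar.
Its neighbours: Grace, Ivan, Judy, Liam, Pia.
Then their neighbours: Bob, Karl.
Then next layer: Eve.
Nothing further is reachable.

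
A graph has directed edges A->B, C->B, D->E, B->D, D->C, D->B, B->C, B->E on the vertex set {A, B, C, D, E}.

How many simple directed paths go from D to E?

3

D→B→E
D→C→B→E
D→E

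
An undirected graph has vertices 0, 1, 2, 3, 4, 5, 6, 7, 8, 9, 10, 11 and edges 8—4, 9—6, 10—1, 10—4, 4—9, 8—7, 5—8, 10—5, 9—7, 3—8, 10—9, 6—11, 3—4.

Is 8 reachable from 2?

No

2 has no edges, so nothing is reachable from it.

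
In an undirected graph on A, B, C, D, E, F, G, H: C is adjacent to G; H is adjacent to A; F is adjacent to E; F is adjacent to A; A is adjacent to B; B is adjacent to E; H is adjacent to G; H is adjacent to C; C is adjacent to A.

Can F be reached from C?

Explore from C.
Distance 1: reach A, G, H.
Distance 2: reach B, F.
Found F.

Yes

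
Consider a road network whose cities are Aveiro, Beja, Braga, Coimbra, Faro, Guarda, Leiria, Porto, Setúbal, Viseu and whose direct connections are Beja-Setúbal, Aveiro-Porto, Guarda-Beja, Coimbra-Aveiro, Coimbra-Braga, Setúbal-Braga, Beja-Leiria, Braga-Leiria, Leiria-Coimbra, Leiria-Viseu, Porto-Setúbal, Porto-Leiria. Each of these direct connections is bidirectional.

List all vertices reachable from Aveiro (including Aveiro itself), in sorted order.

Aveiro, Beja, Braga, Coimbra, Guarda, Leiria, Porto, Setúbal, Viseu

Start at Aveiro.
Its neighbours: Coimbra, Porto.
Then their neighbours: Braga, Leiria, Setúbal.
Then next layer: Beja, Viseu.
Then next layer: Guarda.
Nothing further is reachable.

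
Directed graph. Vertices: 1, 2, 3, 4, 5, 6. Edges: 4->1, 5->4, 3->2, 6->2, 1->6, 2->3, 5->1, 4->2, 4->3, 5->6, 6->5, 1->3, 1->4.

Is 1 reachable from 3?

Explore from 3.
Distance 1: reach 2.
The search from 3 is exhausted; no directed path reaches 1.

No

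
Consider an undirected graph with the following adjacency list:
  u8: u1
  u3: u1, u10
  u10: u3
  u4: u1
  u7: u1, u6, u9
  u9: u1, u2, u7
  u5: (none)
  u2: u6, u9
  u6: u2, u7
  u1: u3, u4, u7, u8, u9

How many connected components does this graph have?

2

From u1: component {u1, u2, u3, u4, u6, u7, u8, u9, u10}.
From u5: component {u5}.
That's 2 components.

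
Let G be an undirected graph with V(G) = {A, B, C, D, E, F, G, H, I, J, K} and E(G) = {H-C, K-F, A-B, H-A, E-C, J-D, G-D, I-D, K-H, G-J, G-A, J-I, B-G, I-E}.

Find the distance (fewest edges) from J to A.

Distance 0: J.
Distance 1: D, G, I.
Distance 2: A, B, E — contains A.

2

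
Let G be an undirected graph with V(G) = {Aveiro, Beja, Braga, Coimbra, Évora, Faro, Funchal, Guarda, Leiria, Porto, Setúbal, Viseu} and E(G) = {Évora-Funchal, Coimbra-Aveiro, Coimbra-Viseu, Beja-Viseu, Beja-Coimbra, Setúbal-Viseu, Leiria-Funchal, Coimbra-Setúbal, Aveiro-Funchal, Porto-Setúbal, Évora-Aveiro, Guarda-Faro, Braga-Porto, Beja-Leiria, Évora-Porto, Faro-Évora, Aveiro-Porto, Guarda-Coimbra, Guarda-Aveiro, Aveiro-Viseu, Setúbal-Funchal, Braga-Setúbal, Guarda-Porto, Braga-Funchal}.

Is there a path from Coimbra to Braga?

Yes

Explore from Coimbra.
Distance 1: reach Aveiro, Beja, Guarda, Setúbal, Viseu.
Distance 2: reach Braga, Évora, Faro, Funchal, Leiria, Porto.
Found Braga.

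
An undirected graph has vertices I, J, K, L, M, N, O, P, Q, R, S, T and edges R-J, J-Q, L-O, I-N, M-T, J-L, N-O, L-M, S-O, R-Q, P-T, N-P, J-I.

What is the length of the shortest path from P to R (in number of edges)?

4

Distance 0: P.
Distance 1: N, T.
Distance 2: I, M, O.
Distance 3: J, L, S.
Distance 4: Q, R — contains R.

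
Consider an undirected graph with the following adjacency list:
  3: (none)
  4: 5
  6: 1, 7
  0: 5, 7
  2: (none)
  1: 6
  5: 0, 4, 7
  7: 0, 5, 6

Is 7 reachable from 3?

No

3 has no edges, so nothing is reachable from it.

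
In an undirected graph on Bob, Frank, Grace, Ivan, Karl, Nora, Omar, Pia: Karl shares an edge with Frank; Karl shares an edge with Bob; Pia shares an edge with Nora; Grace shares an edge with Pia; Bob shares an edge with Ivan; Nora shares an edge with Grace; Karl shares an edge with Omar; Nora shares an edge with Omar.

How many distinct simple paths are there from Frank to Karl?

Frank–Karl

1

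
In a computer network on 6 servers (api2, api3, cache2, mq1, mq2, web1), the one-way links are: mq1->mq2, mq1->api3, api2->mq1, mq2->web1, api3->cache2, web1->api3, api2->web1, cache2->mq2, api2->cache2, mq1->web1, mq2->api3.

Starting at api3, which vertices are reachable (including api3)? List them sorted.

Start at api3.
Its neighbours: cache2.
Then their neighbours: mq2.
Then next layer: web1.
Nothing further is reachable.

api3, cache2, mq2, web1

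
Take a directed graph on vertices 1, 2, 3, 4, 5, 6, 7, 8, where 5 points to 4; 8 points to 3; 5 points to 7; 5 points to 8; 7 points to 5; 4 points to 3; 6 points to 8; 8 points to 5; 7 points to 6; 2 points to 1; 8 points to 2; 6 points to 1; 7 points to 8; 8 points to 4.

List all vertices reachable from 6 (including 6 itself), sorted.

Start at 6.
Its neighbours: 1, 8.
Then their neighbours: 2, 3, 4, 5.
Then next layer: 7.
Every vertex is now reached.

1, 2, 3, 4, 5, 6, 7, 8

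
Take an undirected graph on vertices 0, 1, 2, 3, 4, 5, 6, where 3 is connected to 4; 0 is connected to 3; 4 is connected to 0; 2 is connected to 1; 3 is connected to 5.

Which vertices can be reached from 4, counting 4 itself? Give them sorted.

0, 3, 4, 5

Start at 4.
Its neighbours: 0, 3.
Then their neighbours: 5.
Nothing further is reachable.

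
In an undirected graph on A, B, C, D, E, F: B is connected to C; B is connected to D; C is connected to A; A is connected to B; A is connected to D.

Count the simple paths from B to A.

3

B–A
B–C–A
B–D–A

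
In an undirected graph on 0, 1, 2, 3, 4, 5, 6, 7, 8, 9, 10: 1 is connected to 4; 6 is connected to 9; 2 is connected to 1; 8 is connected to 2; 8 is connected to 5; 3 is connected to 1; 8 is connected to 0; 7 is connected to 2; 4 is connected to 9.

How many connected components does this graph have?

2

From 0: component {0, 1, 2, 3, 4, 5, 6, 7, 8, 9}.
From 10: component {10}.
That's 2 components.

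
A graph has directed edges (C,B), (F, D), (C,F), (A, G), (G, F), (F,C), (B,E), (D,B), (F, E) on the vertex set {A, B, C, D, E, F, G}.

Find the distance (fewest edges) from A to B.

Distance 0: A.
Distance 1: G.
Distance 2: F.
Distance 3: C, D, E.
Distance 4: B — contains B.

4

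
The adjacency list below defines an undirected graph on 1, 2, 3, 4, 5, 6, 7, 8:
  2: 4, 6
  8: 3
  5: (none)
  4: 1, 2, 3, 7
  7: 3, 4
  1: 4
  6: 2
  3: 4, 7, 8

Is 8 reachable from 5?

No

5 has no edges, so nothing is reachable from it.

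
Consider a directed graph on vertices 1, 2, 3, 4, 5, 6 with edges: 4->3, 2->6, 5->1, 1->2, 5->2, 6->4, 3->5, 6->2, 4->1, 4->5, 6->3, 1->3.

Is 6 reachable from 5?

Explore from 5.
Distance 1: reach 1, 2.
Distance 2: reach 3, 6.
Found 6.

Yes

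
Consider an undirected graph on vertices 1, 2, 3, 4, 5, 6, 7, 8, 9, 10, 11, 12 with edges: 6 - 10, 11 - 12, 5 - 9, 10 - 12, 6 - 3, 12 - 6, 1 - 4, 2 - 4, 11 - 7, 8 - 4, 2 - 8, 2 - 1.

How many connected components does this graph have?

3

From 1: component {1, 2, 4, 8}.
From 3: component {3, 6, 7, 10, 11, 12}.
From 5: component {5, 9}.
That's 3 components.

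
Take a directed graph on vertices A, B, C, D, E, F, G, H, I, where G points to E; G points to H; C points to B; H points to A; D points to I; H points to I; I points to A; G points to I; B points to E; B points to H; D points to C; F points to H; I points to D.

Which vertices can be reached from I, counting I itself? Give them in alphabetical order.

Start at I.
Its neighbours: A, D.
Then their neighbours: C.
Then next layer: B.
Then next layer: E, H.
Nothing further is reachable.

A, B, C, D, E, H, I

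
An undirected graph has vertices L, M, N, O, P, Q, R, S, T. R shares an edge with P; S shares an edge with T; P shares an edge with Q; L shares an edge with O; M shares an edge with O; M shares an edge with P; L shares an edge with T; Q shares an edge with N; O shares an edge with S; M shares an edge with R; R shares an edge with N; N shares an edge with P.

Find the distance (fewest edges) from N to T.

Distance 0: N.
Distance 1: P, Q, R.
Distance 2: M.
Distance 3: O.
Distance 4: L, S.
Distance 5: T — contains T.

5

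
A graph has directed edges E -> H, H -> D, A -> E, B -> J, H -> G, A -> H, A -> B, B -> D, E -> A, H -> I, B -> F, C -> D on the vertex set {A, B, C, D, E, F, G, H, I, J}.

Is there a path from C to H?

No

Explore from C.
Distance 1: reach D.
The search from C is exhausted; no directed path reaches H.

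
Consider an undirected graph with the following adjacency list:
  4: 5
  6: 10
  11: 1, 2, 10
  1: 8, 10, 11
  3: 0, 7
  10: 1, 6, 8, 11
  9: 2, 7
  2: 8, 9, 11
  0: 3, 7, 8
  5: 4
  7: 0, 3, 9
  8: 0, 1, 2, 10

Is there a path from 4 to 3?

No

Explore from 4.
Distance 1: reach 5.
The search is exhausted without reaching 3; it lies in a different component.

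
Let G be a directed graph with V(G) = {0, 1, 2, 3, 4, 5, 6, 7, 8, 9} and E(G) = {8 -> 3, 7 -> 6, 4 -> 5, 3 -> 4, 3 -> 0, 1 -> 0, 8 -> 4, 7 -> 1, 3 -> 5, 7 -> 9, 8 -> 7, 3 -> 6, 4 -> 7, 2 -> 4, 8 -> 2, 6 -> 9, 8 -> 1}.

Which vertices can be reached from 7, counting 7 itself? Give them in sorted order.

0, 1, 6, 7, 9

Start at 7.
Its neighbours: 1, 6, 9.
Then their neighbours: 0.
Nothing further is reachable.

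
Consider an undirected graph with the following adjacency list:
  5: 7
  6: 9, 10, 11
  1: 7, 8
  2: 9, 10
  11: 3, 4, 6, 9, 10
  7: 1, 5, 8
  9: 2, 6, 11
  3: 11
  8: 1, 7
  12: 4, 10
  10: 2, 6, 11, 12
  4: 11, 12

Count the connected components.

2

From 1: component {1, 5, 7, 8}.
From 2: component {2, 3, 4, 6, 9, 10, 11, 12}.
That's 2 components.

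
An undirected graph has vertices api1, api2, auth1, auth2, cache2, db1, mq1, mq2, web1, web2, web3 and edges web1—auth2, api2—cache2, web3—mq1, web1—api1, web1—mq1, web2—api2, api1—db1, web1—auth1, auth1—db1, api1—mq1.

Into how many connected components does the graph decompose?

3

From api1: component {api1, auth1, auth2, db1, mq1, web1, web3}.
From api2: component {api2, cache2, web2}.
From mq2: component {mq2}.
That's 3 components.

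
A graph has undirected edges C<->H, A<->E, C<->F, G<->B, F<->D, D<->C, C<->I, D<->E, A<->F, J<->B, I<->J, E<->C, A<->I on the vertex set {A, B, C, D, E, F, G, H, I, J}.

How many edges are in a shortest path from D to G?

5

Distance 0: D.
Distance 1: C, E, F.
Distance 2: A, H, I.
Distance 3: J.
Distance 4: B.
Distance 5: G — contains G.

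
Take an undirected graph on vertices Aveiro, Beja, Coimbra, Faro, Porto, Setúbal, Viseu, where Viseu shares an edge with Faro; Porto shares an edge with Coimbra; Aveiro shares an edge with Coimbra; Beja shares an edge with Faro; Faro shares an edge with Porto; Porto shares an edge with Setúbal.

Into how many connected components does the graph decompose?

1

From Aveiro: component {Aveiro, Beja, Coimbra, Faro, Porto, Setúbal, Viseu}.
That's 1 component.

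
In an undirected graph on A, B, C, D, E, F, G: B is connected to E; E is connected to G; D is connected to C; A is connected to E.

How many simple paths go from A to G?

1

A–E–G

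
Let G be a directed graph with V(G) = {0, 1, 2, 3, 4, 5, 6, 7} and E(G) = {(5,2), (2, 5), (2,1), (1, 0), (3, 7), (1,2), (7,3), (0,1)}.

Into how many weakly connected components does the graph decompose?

4

From 0: component {0, 1, 2, 5}.
From 3: component {3, 7}.
From 4: component {4}.
From 6: component {6}.
That's 4 components.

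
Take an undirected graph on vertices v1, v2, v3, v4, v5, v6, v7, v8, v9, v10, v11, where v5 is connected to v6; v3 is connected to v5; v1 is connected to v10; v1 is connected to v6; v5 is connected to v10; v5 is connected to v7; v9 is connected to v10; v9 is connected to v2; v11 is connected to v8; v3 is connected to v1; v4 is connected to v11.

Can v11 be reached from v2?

Explore from v2.
Distance 1: reach v9.
Distance 2: reach v10.
Distance 3: reach v1, v5.
Distance 4: reach v3, v6, v7.
The search is exhausted without reaching v11; it lies in a different component.

No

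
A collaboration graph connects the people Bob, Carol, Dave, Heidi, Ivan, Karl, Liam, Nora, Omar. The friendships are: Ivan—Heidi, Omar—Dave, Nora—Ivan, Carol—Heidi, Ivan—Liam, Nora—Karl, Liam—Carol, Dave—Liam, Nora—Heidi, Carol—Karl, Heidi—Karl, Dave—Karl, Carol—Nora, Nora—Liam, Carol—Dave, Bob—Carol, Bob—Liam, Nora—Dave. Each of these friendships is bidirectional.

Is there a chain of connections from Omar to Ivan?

Explore from Omar.
Distance 1: reach Dave.
Distance 2: reach Carol, Karl, Liam, Nora.
Distance 3: reach Bob, Heidi, Ivan.
Found Ivan.

Yes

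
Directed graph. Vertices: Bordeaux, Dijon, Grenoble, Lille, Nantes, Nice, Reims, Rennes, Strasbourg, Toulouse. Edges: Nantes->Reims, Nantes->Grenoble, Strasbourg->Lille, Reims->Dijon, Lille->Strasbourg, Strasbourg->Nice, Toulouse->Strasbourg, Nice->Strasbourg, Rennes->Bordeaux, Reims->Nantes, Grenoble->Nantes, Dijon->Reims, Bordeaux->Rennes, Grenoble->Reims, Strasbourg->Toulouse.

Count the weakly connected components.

3

From Bordeaux: component {Bordeaux, Rennes}.
From Dijon: component {Dijon, Grenoble, Nantes, Reims}.
From Lille: component {Lille, Nice, Strasbourg, Toulouse}.
That's 3 components.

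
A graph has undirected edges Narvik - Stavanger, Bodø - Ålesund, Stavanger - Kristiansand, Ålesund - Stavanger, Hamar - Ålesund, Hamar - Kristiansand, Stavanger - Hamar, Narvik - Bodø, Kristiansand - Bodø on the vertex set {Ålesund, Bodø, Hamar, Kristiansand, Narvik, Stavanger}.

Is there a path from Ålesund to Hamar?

Explore from Ålesund.
Distance 1: reach Bodø, Hamar, Stavanger.
Found Hamar.

Yes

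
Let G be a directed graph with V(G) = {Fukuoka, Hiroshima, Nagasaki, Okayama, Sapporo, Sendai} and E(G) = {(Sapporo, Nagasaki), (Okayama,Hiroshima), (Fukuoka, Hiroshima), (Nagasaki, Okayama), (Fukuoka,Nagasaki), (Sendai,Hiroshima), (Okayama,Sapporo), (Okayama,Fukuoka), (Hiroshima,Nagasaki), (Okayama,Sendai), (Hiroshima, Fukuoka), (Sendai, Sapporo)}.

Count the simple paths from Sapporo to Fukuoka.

3

Sapporo→Nagasaki→Okayama→Fukuoka
Sapporo→Nagasaki→Okayama→Hiroshima→Fukuoka
Sapporo→Nagasaki→Okayama→Sendai→Hiroshima→Fukuoka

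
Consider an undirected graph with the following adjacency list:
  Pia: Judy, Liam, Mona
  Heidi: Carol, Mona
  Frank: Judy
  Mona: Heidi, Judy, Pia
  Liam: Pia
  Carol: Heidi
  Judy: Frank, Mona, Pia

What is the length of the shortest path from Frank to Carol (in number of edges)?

4

Distance 0: Frank.
Distance 1: Judy.
Distance 2: Mona, Pia.
Distance 3: Heidi, Liam.
Distance 4: Carol — contains Carol.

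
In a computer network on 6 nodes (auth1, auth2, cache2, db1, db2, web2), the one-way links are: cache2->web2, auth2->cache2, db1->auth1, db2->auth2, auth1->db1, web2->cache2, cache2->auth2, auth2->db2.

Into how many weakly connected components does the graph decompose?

From auth1: component {auth1, db1}.
From auth2: component {auth2, cache2, db2, web2}.
That's 2 components.

2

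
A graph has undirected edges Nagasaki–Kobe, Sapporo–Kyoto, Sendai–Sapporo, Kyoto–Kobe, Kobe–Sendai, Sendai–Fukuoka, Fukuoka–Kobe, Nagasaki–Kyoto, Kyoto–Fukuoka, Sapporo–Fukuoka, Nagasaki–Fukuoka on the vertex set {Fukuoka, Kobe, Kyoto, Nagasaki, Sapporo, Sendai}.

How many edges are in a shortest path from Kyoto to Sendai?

Distance 0: Kyoto.
Distance 1: Fukuoka, Kobe, Nagasaki, Sapporo.
Distance 2: Sendai — contains Sendai.

2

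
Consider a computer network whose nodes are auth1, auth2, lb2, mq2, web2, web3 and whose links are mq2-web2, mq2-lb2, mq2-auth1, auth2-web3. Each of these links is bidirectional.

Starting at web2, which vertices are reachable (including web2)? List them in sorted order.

auth1, lb2, mq2, web2

Start at web2.
Its neighbours: mq2.
Then their neighbours: auth1, lb2.
Nothing further is reachable.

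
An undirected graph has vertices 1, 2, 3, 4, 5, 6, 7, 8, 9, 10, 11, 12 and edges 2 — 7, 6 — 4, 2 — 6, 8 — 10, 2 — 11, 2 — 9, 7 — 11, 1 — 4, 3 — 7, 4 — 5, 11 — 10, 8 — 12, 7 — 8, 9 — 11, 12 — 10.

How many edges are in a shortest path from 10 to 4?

4

Distance 0: 10.
Distance 1: 8, 11, 12.
Distance 2: 2, 7, 9.
Distance 3: 3, 6.
Distance 4: 4 — contains 4.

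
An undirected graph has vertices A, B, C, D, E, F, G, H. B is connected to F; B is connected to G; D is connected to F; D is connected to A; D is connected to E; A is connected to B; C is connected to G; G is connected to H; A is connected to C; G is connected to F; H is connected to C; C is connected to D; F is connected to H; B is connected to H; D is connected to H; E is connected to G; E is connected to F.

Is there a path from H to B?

Explore from H.
Distance 1: reach B, C, D, F, G.
Found B.

Yes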